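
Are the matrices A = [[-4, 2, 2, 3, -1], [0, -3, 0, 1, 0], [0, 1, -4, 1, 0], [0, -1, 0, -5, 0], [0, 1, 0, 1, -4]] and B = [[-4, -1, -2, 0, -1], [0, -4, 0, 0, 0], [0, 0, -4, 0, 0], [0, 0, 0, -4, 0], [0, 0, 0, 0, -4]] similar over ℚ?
Both have characteristic polynomial (x + 4)^5 and minimal polynomial (x + 4)^2. But rank(A + 4I) = 2 for A while rank(B + 4I) = 1 for B, so the number of Jordan blocks at λ = -4 differs. A and B are not similar.

No.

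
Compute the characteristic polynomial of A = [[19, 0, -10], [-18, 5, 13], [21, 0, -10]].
χ_A(x) = (x - 5)^2(x - 4)

xI - A = [[x - 19, 0, 10], [18, x - 5, -13], [-21, 0, x + 10]].

Expanding det(xI - A) along the first row:
det(xI - A) = + (x - 19)·det([[x - 5, -13], [0, x + 10]]) - (0)·det([[18, -13], [-21, x + 10]]) + (10)·det([[18, x - 5], [-21, 0]]).

Evaluating gives χ_A(x) = x^3 - 14x^2 + 65x - 100 = (x - 5)^2(x - 4).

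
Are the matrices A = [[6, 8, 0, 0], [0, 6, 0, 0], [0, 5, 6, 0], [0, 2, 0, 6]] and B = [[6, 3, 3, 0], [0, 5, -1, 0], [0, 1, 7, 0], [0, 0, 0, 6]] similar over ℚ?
Yes.

Two matrices over a field are similar if and only if they have the same invariant factors.

Both A and B have characteristic polynomial (x - 6)^4 and minimal polynomial (x - 6)^2. Computing further, both have invariant factors x - 6, x - 6, (x - 6)^2. Hence A and B are similar.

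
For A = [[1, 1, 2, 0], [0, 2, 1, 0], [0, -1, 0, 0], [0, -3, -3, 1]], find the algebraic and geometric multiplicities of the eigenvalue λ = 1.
The characteristic polynomial is (x - 1)^4, so the factor x - 1 appears with exponent 4: the algebraic multiplicity is 4.

rank(A - I) = 2, so the eigenspace has dimension 4 - 2 = 2: the geometric multiplicity is 2.

Since 2 < 4, A is not diagonalizable.

algebraic multiplicity 4, geometric multiplicity 2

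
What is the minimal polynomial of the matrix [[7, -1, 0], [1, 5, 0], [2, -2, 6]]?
The characteristic polynomial factors as (x - 6)^3. The minimal polynomial is ∏(x - λ)^{k_λ} where k_λ is the size of the largest Jordan block at λ.

For λ = 6: rank(A - 6I) = 1, and the largest Jordan block has size 2 (the smallest k with rank((A - 6I)^k) = rank((A - 6I)^(k+1))).

So m_A(x) = (x - 6)^2.

m_A(x) = (x - 6)^2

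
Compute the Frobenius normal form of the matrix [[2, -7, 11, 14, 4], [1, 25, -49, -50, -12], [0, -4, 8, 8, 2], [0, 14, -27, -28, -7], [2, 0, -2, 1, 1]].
R = [[0, -1, 0, 0, 0], [1, 3, 0, 0, 0], [0, 0, 0, 0, 2], [0, 0, 1, 0, -7], [0, 0, 0, 1, 5]]

The invariant factors of A (the non-unit diagonal entries of the Smith normal form of xI - A over ℚ[x]) are x^2 - 3x + 1, (x - 2)(x^2 - 3x + 1), each dividing the next. The characteristic polynomial is their product, (x - 2)(x^2 - 3x + 1)^2.

The rational canonical form is the block-diagonal matrix of companion matrices C(f_i):
R = [[0, -1, 0, 0, 0], [1, 3, 0, 0, 0], [0, 0, 0, 0, 2], [0, 0, 1, 0, -7], [0, 0, 0, 1, 5]].

Note the characteristic polynomial does not split into linear factors over ℚ, so A has no Jordan form over ℚ; the rational canonical form exists over any field.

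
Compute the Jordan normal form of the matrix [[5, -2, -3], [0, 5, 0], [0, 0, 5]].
J = [[5, 1, 0], [0, 5, 0], [0, 0, 5]]

The characteristic polynomial is det(xI - A) = (x - 5)^3, so the eigenvalues are 5 (algebraic multiplicity 3).

For λ = 5: rank(A - 5I) = 1, rank((A - 5I)^2) = 0. The eigenspace has dimension 3 - 1 = 2, so there are 2 Jordan blocks; the rank sequence gives block sizes [2, 1].

Assembling the blocks gives the Jordan form J above.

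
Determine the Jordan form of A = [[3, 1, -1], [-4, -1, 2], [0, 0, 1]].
The characteristic polynomial is det(xI - A) = (x - 1)^3, so the eigenvalues are 1 (algebraic multiplicity 3).

For λ = 1: rank(A - I) = 1, rank((A - I)^2) = 0. The eigenspace has dimension 3 - 1 = 2, so there are 2 Jordan blocks; the rank sequence gives block sizes [2, 1].

Assembling the blocks gives the Jordan form J above.

J = [[1, 1, 0], [0, 1, 0], [0, 0, 1]]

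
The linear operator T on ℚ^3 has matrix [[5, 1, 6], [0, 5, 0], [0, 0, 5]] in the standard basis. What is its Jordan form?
J = [[5, 1, 0], [0, 5, 0], [0, 0, 5]]

The characteristic polynomial is det(xI - A) = (x - 5)^3, so the eigenvalues are 5 (algebraic multiplicity 3).

For λ = 5: rank(A - 5I) = 1, rank((A - 5I)^2) = 0. The eigenspace has dimension 3 - 1 = 2, so there are 2 Jordan blocks; the rank sequence gives block sizes [2, 1].

Assembling the blocks gives the Jordan form J above.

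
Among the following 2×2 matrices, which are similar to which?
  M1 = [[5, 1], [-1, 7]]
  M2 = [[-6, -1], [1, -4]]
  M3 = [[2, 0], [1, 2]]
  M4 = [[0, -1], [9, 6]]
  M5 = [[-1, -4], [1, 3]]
Characteristic polynomials: χ_{M1} = (x - 6)^2, χ_{M2} = (x + 5)^2, χ_{M3} = (x - 2)^2, χ_{M4} = (x - 3)^2, χ_{M5} = (x - 1)^2.

{M1}: invariant factors (x - 6)^2.

{M2}: invariant factors (x + 5)^2.

{M3}: invariant factors (x - 2)^2.

{M4}: invariant factors (x - 3)^2.

{M5}: invariant factors (x - 1)^2.

Matrices are similar if and only if their invariant-factor lists agree; the partition into similarity classes is {M1}, {M2}, {M3}, {M4}, {M5}.

5 classes: {M1}, {M2}, {M3}, {M4}, {M5}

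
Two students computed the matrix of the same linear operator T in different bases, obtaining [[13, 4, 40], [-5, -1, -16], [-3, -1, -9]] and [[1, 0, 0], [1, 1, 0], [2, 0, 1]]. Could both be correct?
Both have characteristic polynomial (x - 1)^3, but the minimal polynomial of A is (x - 1)^3 while the minimal polynomial of B is (x - 1)^2. The minimal polynomial is a similarity invariant, so A and B are not similar.

No.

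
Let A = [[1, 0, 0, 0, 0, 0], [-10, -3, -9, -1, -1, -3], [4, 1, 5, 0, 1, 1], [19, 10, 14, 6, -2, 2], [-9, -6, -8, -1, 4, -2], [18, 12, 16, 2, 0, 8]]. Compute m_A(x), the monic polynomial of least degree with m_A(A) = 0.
The characteristic polynomial factors as (x - 4)^5(x - 1). The minimal polynomial is ∏(x - λ)^{k_λ} where k_λ is the size of the largest Jordan block at λ.

For λ = 1: rank(A - I) = 5, and the largest Jordan block has size 1 (the smallest k with rank((A - I)^k) = rank((A - I)^(k+1))).
For λ = 4: rank(A - 4I) = 3, and the largest Jordan block has size 2 (the smallest k with rank((A - 4I)^k) = rank((A - 4I)^(k+1))).

So m_A(x) = (x - 4)^2(x - 1).

m_A(x) = (x - 4)^2(x - 1)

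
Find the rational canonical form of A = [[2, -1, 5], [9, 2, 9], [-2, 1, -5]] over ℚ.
The invariant factors of A (the non-unit diagonal entries of the Smith normal form of xI - A over ℚ[x]) are x(x - 2)(x + 3), each dividing the next. The characteristic polynomial is their product, x(x - 2)(x + 3).

The rational canonical form is the block-diagonal matrix of companion matrices C(f_i):
R = [[0, 0, 0], [1, 0, 6], [0, 1, -1]].

R = [[0, 0, 0], [1, 0, 6], [0, 1, -1]]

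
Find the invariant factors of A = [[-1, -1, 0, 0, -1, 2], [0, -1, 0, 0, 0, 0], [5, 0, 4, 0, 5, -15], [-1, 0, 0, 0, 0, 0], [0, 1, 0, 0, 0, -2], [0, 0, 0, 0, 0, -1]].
x + 1, x + 1, x^2(x - 4)(x + 1)

The Jordan structure of A has elementary divisors (x + 1), (x + 1), (x + 1), x^2, (x - 4). Arranging the block sizes at each eigenvalue in decreasing order and taking row products gives the invariant factors.

Invariant factors (smallest first, each dividing the next): x + 1, x + 1, x^2(x - 4)(x + 1).

Check: the last factor x^2(x - 4)(x + 1) is the minimal polynomial, and the product x^2(x - 4)(x + 1)^3 is the characteristic polynomial.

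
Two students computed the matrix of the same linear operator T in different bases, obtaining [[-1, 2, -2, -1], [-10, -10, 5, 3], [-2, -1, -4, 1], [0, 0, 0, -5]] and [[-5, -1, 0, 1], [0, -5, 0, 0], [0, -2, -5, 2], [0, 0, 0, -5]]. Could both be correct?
Both have characteristic polynomial (x + 5)^4 and minimal polynomial (x + 5)^2. But rank(A + 5I) = 2 for A while rank(B + 5I) = 1 for B, so the number of Jordan blocks at λ = -5 differs. A and B are not similar.

No.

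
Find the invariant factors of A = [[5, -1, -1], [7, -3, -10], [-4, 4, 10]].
(x - 4)^3

The Jordan structure of A has elementary divisors (x - 4)^3. Arranging the block sizes at each eigenvalue in decreasing order and taking row products gives the invariant factors.

Invariant factors (smallest first, each dividing the next): (x - 4)^3.

Check: the last factor (x - 4)^3 is the minimal polynomial, and the product (x - 4)^3 is the characteristic polynomial.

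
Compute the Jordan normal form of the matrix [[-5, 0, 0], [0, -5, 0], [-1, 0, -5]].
The characteristic polynomial is det(xI - A) = (x + 5)^3, so the eigenvalues are -5 (algebraic multiplicity 3).

For λ = -5: rank(A + 5I) = 1, rank((A + 5I)^2) = 0. The eigenspace has dimension 3 - 1 = 2, so there are 2 Jordan blocks; the rank sequence gives block sizes [2, 1].

Assembling the blocks gives the Jordan form J above.

J = [[-5, 1, 0], [0, -5, 0], [0, 0, -5]]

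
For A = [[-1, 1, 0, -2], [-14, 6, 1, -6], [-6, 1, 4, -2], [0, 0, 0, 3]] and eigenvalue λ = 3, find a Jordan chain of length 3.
We seek v_1 ∈ ker((A - 3I)^3) \ ker((A - 3I)^2), then set v_{i+1} = (A - 3I) v_i.

One such chain is v_1 = [[-4, -14, -7, 1]]^T, v_2 = [[0, 1, 1, 0]]^T, v_3 = [[1, 4, 2, 0]]^T. Check: (A - 3I) v_3 = [[0, 0, 0, 0]]^T = 0.

v_1 = [[-4, -14, -7, 1]]^T, v_2 = [[0, 1, 1, 0]]^T, v_3 = [[1, 4, 2, 0]]^T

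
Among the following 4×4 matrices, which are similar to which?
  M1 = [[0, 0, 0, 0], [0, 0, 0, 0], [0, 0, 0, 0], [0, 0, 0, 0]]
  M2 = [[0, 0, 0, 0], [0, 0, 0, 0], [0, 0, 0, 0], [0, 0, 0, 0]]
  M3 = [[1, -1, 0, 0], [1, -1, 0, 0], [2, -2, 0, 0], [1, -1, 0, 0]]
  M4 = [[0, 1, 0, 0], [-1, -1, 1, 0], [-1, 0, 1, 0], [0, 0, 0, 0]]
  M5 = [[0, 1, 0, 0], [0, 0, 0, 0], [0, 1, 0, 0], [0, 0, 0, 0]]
3 classes: {M1, M2}, {M3, M5}, {M4}

Characteristic polynomials: χ_{M1} = x^4, χ_{M2} = x^4, χ_{M3} = x^4, χ_{M4} = x^4, χ_{M5} = x^4.

{M1, M2}: invariant factors x, x, x, x.

{M3, M5}: invariant factors x, x, x^2.

{M4}: invariant factors x, x^3.

Matrices are similar if and only if their invariant-factor lists agree; the partition into similarity classes is {M1, M2}, {M3, M5}, {M4}.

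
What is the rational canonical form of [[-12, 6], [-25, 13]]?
R = [[0, 6], [1, 1]]

The invariant factors of A (the non-unit diagonal entries of the Smith normal form of xI - A over ℚ[x]) are (x - 3)(x + 2), each dividing the next. The characteristic polynomial is their product, (x - 3)(x + 2).

The rational canonical form is the block-diagonal matrix of companion matrices C(f_i):
R = [[0, 6], [1, 1]].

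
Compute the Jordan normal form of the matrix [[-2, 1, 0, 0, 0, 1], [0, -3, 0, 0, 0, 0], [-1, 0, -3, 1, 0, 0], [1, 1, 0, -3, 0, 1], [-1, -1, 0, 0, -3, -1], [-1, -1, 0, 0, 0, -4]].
J = [[-3, 1, 0, 0, 0, 0], [0, -3, 0, 0, 0, 0], [0, 0, -3, 1, 0, 0], [0, 0, 0, -3, 0, 0], [0, 0, 0, 0, -3, 0], [0, 0, 0, 0, 0, -3]]

The characteristic polynomial is det(xI - A) = (x + 3)^6, so the eigenvalues are -3 (algebraic multiplicity 6).

For λ = -3: rank(A + 3I) = 2, rank((A + 3I)^2) = 0. The eigenspace has dimension 6 - 2 = 4, so there are 4 Jordan blocks; the rank sequence gives block sizes [2, 2, 1, 1].

Assembling the blocks gives the Jordan form J above.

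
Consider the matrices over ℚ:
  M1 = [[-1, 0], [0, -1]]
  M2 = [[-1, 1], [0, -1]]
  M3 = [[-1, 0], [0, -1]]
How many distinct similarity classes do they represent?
2 classes: {M1, M3}, {M2}

Characteristic polynomials: χ_{M1} = (x + 1)^2, χ_{M2} = (x + 1)^2, χ_{M3} = (x + 1)^2.

{M1, M3}: invariant factors x + 1, x + 1.

{M2}: invariant factors (x + 1)^2.

Matrices are similar if and only if their invariant-factor lists agree; the partition into similarity classes is {M1, M3}, {M2}.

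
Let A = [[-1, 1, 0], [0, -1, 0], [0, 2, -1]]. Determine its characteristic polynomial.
χ_A(x) = (x + 1)^3

xI - A = [[x + 1, -1, 0], [0, x + 1, 0], [0, -2, x + 1]].

Expanding det(xI - A) along the first row:
det(xI - A) = + (x + 1)·det([[x + 1, 0], [-2, x + 1]]) - (-1)·det([[0, 0], [0, x + 1]]) + (0)·det([[0, x + 1], [0, -2]]).

Evaluating gives χ_A(x) = x^3 + 3x^2 + 3x + 1 = (x + 1)^3.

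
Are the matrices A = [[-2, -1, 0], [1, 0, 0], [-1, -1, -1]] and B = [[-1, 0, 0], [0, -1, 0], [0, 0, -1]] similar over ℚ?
No.

Both have characteristic polynomial (x + 1)^3, but the minimal polynomial of A is (x + 1)^2 while the minimal polynomial of B is x + 1. The minimal polynomial is a similarity invariant, so A and B are not similar.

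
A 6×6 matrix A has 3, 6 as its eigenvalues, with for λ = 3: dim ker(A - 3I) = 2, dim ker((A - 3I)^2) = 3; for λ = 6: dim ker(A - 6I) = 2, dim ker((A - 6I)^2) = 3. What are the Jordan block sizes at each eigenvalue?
Jordan blocks: (3, 2), (3, 1), (6, 2), (6, 1)

λ = 3: successive nullity increments [2, 1] count blocks of size ≥ k; block sizes are [2, 1].
λ = 6: successive nullity increments [2, 1] count blocks of size ≥ k; block sizes are [2, 1].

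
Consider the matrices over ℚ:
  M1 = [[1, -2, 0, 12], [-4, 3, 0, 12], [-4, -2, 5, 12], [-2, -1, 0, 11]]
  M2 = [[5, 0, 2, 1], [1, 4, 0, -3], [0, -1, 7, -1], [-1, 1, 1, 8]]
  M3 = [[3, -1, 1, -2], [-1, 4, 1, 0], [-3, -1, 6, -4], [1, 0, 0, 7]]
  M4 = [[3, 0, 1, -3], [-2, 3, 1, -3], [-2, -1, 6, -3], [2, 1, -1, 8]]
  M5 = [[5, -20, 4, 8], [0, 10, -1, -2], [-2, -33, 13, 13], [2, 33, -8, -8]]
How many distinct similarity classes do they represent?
3 classes: {M1}, {M2}, {M3, M4, M5}

Characteristic polynomials: χ_{M1} = (x - 5)^4, χ_{M2} = (x - 6)^4, χ_{M3} = (x - 5)^4, χ_{M4} = (x - 5)^4, χ_{M5} = (x - 5)^4.

{M1}: invariant factors x - 5, x - 5, (x - 5)^2.

{M2}: invariant factors x - 6, (x - 6)^3.

{M3, M4, M5}: invariant factors x - 5, (x - 5)^3.

Matrices are similar if and only if their invariant-factor lists agree; the partition into similarity classes is {M1}, {M2}, {M3, M4, M5}.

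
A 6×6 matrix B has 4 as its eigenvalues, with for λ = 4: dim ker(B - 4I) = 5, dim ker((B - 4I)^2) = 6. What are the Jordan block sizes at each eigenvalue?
Jordan blocks: (4, 2), (4, 1), (4, 1), (4, 1), (4, 1)

λ = 4: successive nullity increments [5, 1] count blocks of size ≥ k; block sizes are [2, 1, 1, 1, 1].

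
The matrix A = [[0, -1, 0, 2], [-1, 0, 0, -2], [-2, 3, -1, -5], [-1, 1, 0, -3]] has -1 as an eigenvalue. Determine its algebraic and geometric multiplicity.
algebraic multiplicity 4, geometric multiplicity 2

The characteristic polynomial is (x + 1)^4, so the factor x + 1 appears with exponent 4: the algebraic multiplicity is 4.

rank(A + I) = 2, so the eigenspace has dimension 4 - 2 = 2: the geometric multiplicity is 2.

Since 2 < 4, A is not diagonalizable.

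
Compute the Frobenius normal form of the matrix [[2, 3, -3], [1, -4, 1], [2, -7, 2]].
R = [[0, 0, -5], [1, 0, 2], [0, 1, 0]]

The invariant factors of A (the non-unit diagonal entries of the Smith normal form of xI - A over ℚ[x]) are x^3 - 2x + 5, each dividing the next. The characteristic polynomial is their product, x^3 - 2x + 5.

The rational canonical form is the block-diagonal matrix of companion matrices C(f_i):
R = [[0, 0, -5], [1, 0, 2], [0, 1, 0]].

Note the characteristic polynomial does not split into linear factors over ℚ, so A has no Jordan form over ℚ; the rational canonical form exists over any field.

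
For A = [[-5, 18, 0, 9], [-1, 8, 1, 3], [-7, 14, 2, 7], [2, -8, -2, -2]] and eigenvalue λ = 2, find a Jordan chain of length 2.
We seek v_1 ∈ ker((A - 2I)^2) \ ker(A - 2I), then set v_{i+1} = (A - 2I) v_i.

One such chain is v_1 = [[0, 0, 1, 0]]^T, v_2 = [[0, 1, 0, -2]]^T. Check: (A - 2I) v_2 = [[0, 0, 0, 0]]^T = 0.

v_1 = [[0, 0, 1, 0]]^T, v_2 = [[0, 1, 0, -2]]^T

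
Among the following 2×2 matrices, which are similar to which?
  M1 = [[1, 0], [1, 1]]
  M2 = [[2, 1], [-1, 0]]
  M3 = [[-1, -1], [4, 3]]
Characteristic polynomials: χ_{M1} = (x - 1)^2, χ_{M2} = (x - 1)^2, χ_{M3} = (x - 1)^2.

{M1, M2, M3}: invariant factors (x - 1)^2.

Matrices are similar if and only if their invariant-factor lists agree; the partition into similarity classes is {M1, M2, M3}.

1 class: {M1, M2, M3}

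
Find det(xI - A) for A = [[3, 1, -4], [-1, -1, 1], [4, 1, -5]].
χ_A(x) = (x + 1)^3

xI - A = [[x - 3, -1, 4], [1, x + 1, -1], [-4, -1, x + 5]].

Expanding det(xI - A) along the first row:
det(xI - A) = + (x - 3)·det([[x + 1, -1], [-1, x + 5]]) - (-1)·det([[1, -1], [-4, x + 5]]) + (4)·det([[1, x + 1], [-4, -1]]).

Evaluating gives χ_A(x) = x^3 + 3x^2 + 3x + 1 = (x + 1)^3.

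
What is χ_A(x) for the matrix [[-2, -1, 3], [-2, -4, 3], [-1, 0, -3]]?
xI - A = [[x + 2, 1, -3], [2, x + 4, -3], [1, 0, x + 3]].

Expanding det(xI - A) along the first row:
det(xI - A) = + (x + 2)·det([[x + 4, -3], [0, x + 3]]) - (1)·det([[2, -3], [1, x + 3]]) + (-3)·det([[2, x + 4], [1, 0]]).

Evaluating gives χ_A(x) = x^3 + 9x^2 + 27x + 27 = (x + 3)^3.

χ_A(x) = (x + 3)^3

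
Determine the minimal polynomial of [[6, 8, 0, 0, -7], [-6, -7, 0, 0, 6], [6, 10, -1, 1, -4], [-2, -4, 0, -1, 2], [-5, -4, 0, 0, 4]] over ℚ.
The characteristic polynomial factors as (x - 5)(x + 1)^4. The minimal polynomial is ∏(x - λ)^{k_λ} where k_λ is the size of the largest Jordan block at λ.

For λ = -1: rank(A + I) = 3, and the largest Jordan block has size 2 (the smallest k with rank((A + I)^k) = rank((A + I)^(k+1))).
For λ = 5: rank(A - 5I) = 4, and the largest Jordan block has size 1 (the smallest k with rank((A - 5I)^k) = rank((A - 5I)^(k+1))).

So m_A(x) = (x - 5)(x + 1)^2.

m_A(x) = (x - 5)(x + 1)^2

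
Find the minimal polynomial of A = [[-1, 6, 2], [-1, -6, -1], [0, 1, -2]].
m_A(x) = (x + 3)^3

The characteristic polynomial factors as (x + 3)^3. The minimal polynomial is ∏(x - λ)^{k_λ} where k_λ is the size of the largest Jordan block at λ.

For λ = -3: rank(A + 3I) = 2, and the largest Jordan block has size 3 (the smallest k with rank((A + 3I)^k) = rank((A + 3I)^(k+1))).

So m_A(x) = (x + 3)^3.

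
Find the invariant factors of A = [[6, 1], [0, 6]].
The Jordan structure of A has elementary divisors (x - 6)^2. Arranging the block sizes at each eigenvalue in decreasing order and taking row products gives the invariant factors.

Invariant factors (smallest first, each dividing the next): (x - 6)^2.

Check: the last factor (x - 6)^2 is the minimal polynomial, and the product (x - 6)^2 is the characteristic polynomial.

(x - 6)^2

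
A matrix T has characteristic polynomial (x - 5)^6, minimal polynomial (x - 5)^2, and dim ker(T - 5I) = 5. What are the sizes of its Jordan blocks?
Jordan blocks: (5, 2), (5, 1), (5, 1), (5, 1), (5, 1)

λ = 5: algebraic multiplicity 6 (exponent in χ_T), largest block size 2 (exponent in m_T), 5 blocks (geometric multiplicity). These force block sizes [2, 1, 1, 1, 1].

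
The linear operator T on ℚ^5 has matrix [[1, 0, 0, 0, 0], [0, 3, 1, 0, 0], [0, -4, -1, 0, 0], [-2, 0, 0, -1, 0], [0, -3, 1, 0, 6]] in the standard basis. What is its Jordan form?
The characteristic polynomial is det(xI - A) = (x - 6)(x - 1)^3(x + 1), so the eigenvalues are -1 (algebraic multiplicity 1), 1 (algebraic multiplicity 3), 6 (algebraic multiplicity 1).

For λ = -1: algebraic multiplicity 1 gives one 1×1 block.

For λ = 1: rank(A - I) = 3, rank((A - I)^2) = 2. The eigenspace has dimension 5 - 3 = 2, so there are 2 Jordan blocks; the rank sequence gives block sizes [2, 1].

For λ = 6: algebraic multiplicity 1 gives one 1×1 block.

Assembling the blocks gives the Jordan form J above.

J = [[-1, 0, 0, 0, 0], [0, 1, 1, 0, 0], [0, 0, 1, 0, 0], [0, 0, 0, 1, 0], [0, 0, 0, 0, 6]]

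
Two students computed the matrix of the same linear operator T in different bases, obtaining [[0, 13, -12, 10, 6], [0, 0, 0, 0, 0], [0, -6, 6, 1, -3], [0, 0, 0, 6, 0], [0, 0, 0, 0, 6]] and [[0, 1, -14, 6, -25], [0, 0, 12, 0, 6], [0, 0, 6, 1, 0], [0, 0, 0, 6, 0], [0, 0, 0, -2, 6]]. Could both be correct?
Yes.

Two matrices over a field are similar if and only if they have the same invariant factors.

Both A and B have characteristic polynomial x^2(x - 6)^3 and minimal polynomial x^2(x - 6)^2. Computing further, both have invariant factors x - 6, x^2(x - 6)^2. Hence A and B are similar.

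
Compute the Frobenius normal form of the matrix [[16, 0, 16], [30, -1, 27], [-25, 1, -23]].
The invariant factors of A (the non-unit diagonal entries of the Smith normal form of xI - A over ℚ[x]) are (x + 4)(x^2 + 4x - 4), each dividing the next. The characteristic polynomial is their product, (x + 4)(x^2 + 4x - 4).

The rational canonical form is the block-diagonal matrix of companion matrices C(f_i):
R = [[0, 0, 16], [1, 0, -12], [0, 1, -8]].

Note the characteristic polynomial does not split into linear factors over ℚ, so A has no Jordan form over ℚ; the rational canonical form exists over any field.

R = [[0, 0, 16], [1, 0, -12], [0, 1, -8]]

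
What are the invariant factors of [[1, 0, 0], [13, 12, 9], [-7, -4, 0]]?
The Jordan structure of A has elementary divisors (x - 1), (x - 6)^2. Arranging the block sizes at each eigenvalue in decreasing order and taking row products gives the invariant factors.

Invariant factors (smallest first, each dividing the next): (x - 6)^2(x - 1).

Check: the last factor (x - 6)^2(x - 1) is the minimal polynomial, and the product (x - 6)^2(x - 1) is the characteristic polynomial.

(x - 6)^2(x - 1)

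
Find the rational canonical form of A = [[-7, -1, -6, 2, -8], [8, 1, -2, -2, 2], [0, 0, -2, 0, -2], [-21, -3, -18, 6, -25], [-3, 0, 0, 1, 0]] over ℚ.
R = [[0, -1, 0, 0, 0], [1, 0, 0, 0, 0], [0, 0, 0, 0, -2], [0, 0, 1, 0, -1], [0, 0, 0, 1, -2]]

The invariant factors of A (the non-unit diagonal entries of the Smith normal form of xI - A over ℚ[x]) are x^2 + 1, (x + 2)(x^2 + 1), each dividing the next. The characteristic polynomial is their product, (x + 2)(x^2 + 1)^2.

The rational canonical form is the block-diagonal matrix of companion matrices C(f_i):
R = [[0, -1, 0, 0, 0], [1, 0, 0, 0, 0], [0, 0, 0, 0, -2], [0, 0, 1, 0, -1], [0, 0, 0, 1, -2]].

Note the characteristic polynomial does not split into linear factors over ℚ, so A has no Jordan form over ℚ; the rational canonical form exists over any field.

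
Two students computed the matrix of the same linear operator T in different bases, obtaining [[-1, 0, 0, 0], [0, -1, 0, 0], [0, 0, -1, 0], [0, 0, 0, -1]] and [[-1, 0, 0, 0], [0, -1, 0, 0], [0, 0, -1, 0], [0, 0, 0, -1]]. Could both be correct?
Two matrices over a field are similar if and only if they have the same invariant factors.

Both A and B have characteristic polynomial (x + 1)^4 and minimal polynomial x + 1. Computing further, both have invariant factors x + 1, x + 1, x + 1, x + 1. Hence A and B are similar.

Yes.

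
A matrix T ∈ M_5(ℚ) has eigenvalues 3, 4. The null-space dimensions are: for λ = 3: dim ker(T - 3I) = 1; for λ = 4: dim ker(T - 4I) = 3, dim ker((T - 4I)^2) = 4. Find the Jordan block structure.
Jordan blocks: (3, 1), (4, 2), (4, 1), (4, 1)

λ = 3: successive nullity increments [1] count blocks of size ≥ k; block sizes are [1].
λ = 4: successive nullity increments [3, 1] count blocks of size ≥ k; block sizes are [2, 1, 1].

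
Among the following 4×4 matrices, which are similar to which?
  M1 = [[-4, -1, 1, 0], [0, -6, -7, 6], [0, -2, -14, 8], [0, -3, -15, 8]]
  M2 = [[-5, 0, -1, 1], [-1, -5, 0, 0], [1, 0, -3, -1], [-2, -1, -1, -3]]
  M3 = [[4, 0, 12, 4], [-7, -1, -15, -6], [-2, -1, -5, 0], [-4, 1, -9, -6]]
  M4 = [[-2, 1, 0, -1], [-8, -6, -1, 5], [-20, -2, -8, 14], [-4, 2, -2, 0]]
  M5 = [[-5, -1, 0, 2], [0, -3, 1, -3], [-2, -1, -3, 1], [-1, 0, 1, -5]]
2 classes: {M1, M2, M4, M5}, {M3}

Characteristic polynomials: χ_{M1} = (x + 4)^4, χ_{M2} = (x + 4)^4, χ_{M3} = (x + 2)^4, χ_{M4} = (x + 4)^4, χ_{M5} = (x + 4)^4.

{M1, M2, M4, M5}: invariant factors x + 4, (x + 4)^3.

{M3}: invariant factors x + 2, (x + 2)^3.

Matrices are similar if and only if their invariant-factor lists agree; the partition into similarity classes is {M1, M2, M4, M5}, {M3}.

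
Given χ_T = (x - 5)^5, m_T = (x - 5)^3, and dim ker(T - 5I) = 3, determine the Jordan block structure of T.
Jordan blocks: (5, 3), (5, 1), (5, 1)

λ = 5: algebraic multiplicity 5 (exponent in χ_T), largest block size 3 (exponent in m_T), 3 blocks (geometric multiplicity). These force block sizes [3, 1, 1].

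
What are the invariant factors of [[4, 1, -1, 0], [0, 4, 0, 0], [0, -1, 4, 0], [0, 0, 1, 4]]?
x - 4, (x - 4)^3

The Jordan structure of A has elementary divisors (x - 4)^3, (x - 4). Arranging the block sizes at each eigenvalue in decreasing order and taking row products gives the invariant factors.

Invariant factors (smallest first, each dividing the next): x - 4, (x - 4)^3.

Check: the last factor (x - 4)^3 is the minimal polynomial, and the product (x - 4)^4 is the characteristic polynomial.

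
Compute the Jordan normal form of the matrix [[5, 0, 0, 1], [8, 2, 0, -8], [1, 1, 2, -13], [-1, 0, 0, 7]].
The characteristic polynomial is det(xI - A) = (x - 6)^2(x - 2)^2, so the eigenvalues are 2 (algebraic multiplicity 2), 6 (algebraic multiplicity 2).

For λ = 2: rank(A - 2I) = 3, rank((A - 2I)^2) = 2. The eigenspace has dimension 4 - 3 = 1, so there is 1 Jordan block; the rank sequence gives block sizes [2].

For λ = 6: rank(A - 6I) = 3, rank((A - 6I)^2) = 2. The eigenspace has dimension 4 - 3 = 1, so there is 1 Jordan block; the rank sequence gives block sizes [2].

Assembling the blocks gives the Jordan form J above.

J = [[2, 1, 0, 0], [0, 2, 0, 0], [0, 0, 6, 1], [0, 0, 0, 6]]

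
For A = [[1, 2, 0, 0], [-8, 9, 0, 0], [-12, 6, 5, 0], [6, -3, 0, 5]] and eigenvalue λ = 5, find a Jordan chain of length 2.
v_1 = [[0, 1, 2, 0]]^T, v_2 = [[2, 4, 6, -3]]^T

We seek v_1 ∈ ker((A - 5I)^2) \ ker(A - 5I), then set v_{i+1} = (A - 5I) v_i.

One such chain is v_1 = [[0, 1, 2, 0]]^T, v_2 = [[2, 4, 6, -3]]^T. Check: (A - 5I) v_2 = [[0, 0, 0, 0]]^T = 0.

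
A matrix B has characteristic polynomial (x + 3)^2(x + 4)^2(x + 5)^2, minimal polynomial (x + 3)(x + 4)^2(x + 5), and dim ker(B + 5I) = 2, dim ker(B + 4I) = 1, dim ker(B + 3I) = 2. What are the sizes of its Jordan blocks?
Jordan blocks: (-5, 1), (-5, 1), (-4, 2), (-3, 1), (-3, 1)

λ = -5: algebraic multiplicity 2 (exponent in χ_B), largest block size 1 (exponent in m_B), 2 blocks (geometric multiplicity). These force block sizes [1, 1].
λ = -4: algebraic multiplicity 2 (exponent in χ_B), largest block size 2 (exponent in m_B), 1 block (geometric multiplicity). This forces block sizes [2].
λ = -3: algebraic multiplicity 2 (exponent in χ_B), largest block size 1 (exponent in m_B), 2 blocks (geometric multiplicity). These force block sizes [1, 1].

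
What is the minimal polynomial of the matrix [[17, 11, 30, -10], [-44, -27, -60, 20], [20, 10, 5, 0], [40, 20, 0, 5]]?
m_A(x) = (x - 5)(x + 5)^2

The characteristic polynomial factors as (x - 5)^2(x + 5)^2. The minimal polynomial is ∏(x - λ)^{k_λ} where k_λ is the size of the largest Jordan block at λ.

For λ = -5: rank(A + 5I) = 3, and the largest Jordan block has size 2 (the smallest k with rank((A + 5I)^k) = rank((A + 5I)^(k+1))).
For λ = 5: rank(A - 5I) = 2, and the largest Jordan block has size 1 (the smallest k with rank((A - 5I)^k) = rank((A - 5I)^(k+1))).

So m_A(x) = (x - 5)(x + 5)^2.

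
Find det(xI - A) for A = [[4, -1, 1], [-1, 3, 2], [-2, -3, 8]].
χ_A(x) = (x - 5)^3

xI - A = [[x - 4, 1, -1], [1, x - 3, -2], [2, 3, x - 8]].

Expanding det(xI - A) along the first row:
det(xI - A) = + (x - 4)·det([[x - 3, -2], [3, x - 8]]) - (1)·det([[1, -2], [2, x - 8]]) + (-1)·det([[1, x - 3], [2, 3]]).

Evaluating gives χ_A(x) = x^3 - 15x^2 + 75x - 125 = (x - 5)^3.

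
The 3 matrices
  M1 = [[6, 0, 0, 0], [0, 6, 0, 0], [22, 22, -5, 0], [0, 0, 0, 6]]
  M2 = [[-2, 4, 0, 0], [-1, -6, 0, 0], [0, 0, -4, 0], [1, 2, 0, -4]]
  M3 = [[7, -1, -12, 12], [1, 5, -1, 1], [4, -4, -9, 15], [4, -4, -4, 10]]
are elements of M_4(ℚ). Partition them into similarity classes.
3 classes: {M1}, {M2}, {M3}

Characteristic polynomials: χ_{M1} = (x - 6)^3(x + 5), χ_{M2} = (x + 4)^4, χ_{M3} = (x - 6)^3(x + 5).

{M1}: invariant factors x - 6, x - 6, (x - 6)(x + 5).

{M2}: invariant factors x + 4, x + 4, (x + 4)^2.

{M3}: invariant factors x - 6, (x - 6)^2(x + 5).

Matrices are similar if and only if their invariant-factor lists agree; the partition into similarity classes is {M1}, {M2}, {M3}.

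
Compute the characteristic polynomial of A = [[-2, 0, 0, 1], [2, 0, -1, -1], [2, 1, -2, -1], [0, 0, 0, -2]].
xI - A = [[x + 2, 0, 0, -1], [-2, x, 1, 1], [-2, -1, x + 2, 1], [0, 0, 0, x + 2]].

Expanding det(xI - A) along the first row:
det(xI - A) = + (x + 2)·det([[x, 1, 1], [-1, x + 2, 1], [0, 0, x + 2]]) - (0)·det([[-2, 1, 1], [-2, x + 2, 1], [0, 0, x + 2]]) + (0)·det([[-2, x, 1], [-2, -1, 1], [0, 0, x + 2]]) - (-1)·det([[-2, x, 1], [-2, -1, x + 2], [0, 0, 0]]).

Evaluating gives χ_A(x) = x^4 + 6x^3 + 13x^2 + 12x + 4 = (x + 1)^2(x + 2)^2.

χ_A(x) = (x + 1)^2(x + 2)^2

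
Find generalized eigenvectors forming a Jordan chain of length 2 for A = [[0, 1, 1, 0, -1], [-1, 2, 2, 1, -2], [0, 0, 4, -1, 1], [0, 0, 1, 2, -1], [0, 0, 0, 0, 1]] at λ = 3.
v_1 = [[0, 0, 1, 0, 0]]^T, v_2 = [[1, 2, 1, 1, 0]]^T

We seek v_1 ∈ ker((A - 3I)^2) \ ker(A - 3I), then set v_{i+1} = (A - 3I) v_i.

One such chain is v_1 = [[0, 0, 1, 0, 0]]^T, v_2 = [[1, 2, 1, 1, 0]]^T. Check: (A - 3I) v_2 = [[0, 0, 0, 0, 0]]^T = 0.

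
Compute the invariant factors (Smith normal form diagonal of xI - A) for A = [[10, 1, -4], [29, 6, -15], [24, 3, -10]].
The Jordan structure of A has elementary divisors (x - 2)^3. Arranging the block sizes at each eigenvalue in decreasing order and taking row products gives the invariant factors.

Invariant factors (smallest first, each dividing the next): (x - 2)^3.

Check: the last factor (x - 2)^3 is the minimal polynomial, and the product (x - 2)^3 is the characteristic polynomial.

(x - 2)^3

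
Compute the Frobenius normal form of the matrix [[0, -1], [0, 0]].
The invariant factors of A (the non-unit diagonal entries of the Smith normal form of xI - A over ℚ[x]) are x^2, each dividing the next. The characteristic polynomial is their product, x^2.

The rational canonical form is the block-diagonal matrix of companion matrices C(f_i):
R = [[0, 0], [1, 0]].

R = [[0, 0], [1, 0]]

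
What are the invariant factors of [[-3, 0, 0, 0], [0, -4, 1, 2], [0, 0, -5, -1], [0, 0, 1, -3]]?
The Jordan structure of A has elementary divisors (x + 4)^3, (x + 3). Arranging the block sizes at each eigenvalue in decreasing order and taking row products gives the invariant factors.

Invariant factors (smallest first, each dividing the next): (x + 3)(x + 4)^3.

Check: the last factor (x + 3)(x + 4)^3 is the minimal polynomial, and the product (x + 3)(x + 4)^3 is the characteristic polynomial.

(x + 3)(x + 4)^3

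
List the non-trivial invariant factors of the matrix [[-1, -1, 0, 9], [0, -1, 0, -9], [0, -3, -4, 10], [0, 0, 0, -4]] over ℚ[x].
(x + 1)^2(x + 4)^2

The Jordan structure of A has elementary divisors (x + 4)^2, (x + 1)^2. Arranging the block sizes at each eigenvalue in decreasing order and taking row products gives the invariant factors.

Invariant factors (smallest first, each dividing the next): (x + 1)^2(x + 4)^2.

Check: the last factor (x + 1)^2(x + 4)^2 is the minimal polynomial, and the product (x + 1)^2(x + 4)^2 is the characteristic polynomial.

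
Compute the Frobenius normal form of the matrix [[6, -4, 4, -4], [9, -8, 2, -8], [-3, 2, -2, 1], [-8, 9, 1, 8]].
R = [[0, 0, 0, -12], [1, 0, 0, 12], [0, 1, 0, -7], [0, 0, 1, 4]]

The invariant factors of A (the non-unit diagonal entries of the Smith normal form of xI - A over ℚ[x]) are (x - 2)^2(x^2 + 3), each dividing the next. The characteristic polynomial is their product, (x - 2)^2(x^2 + 3).

The rational canonical form is the block-diagonal matrix of companion matrices C(f_i):
R = [[0, 0, 0, -12], [1, 0, 0, 12], [0, 1, 0, -7], [0, 0, 1, 4]].

Note the characteristic polynomial does not split into linear factors over ℚ, so A has no Jordan form over ℚ; the rational canonical form exists over any field.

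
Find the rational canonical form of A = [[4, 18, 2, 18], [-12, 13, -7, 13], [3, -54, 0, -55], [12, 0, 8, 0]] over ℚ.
R = [[4, 0, 0, 0], [0, 0, 0, 80], [0, 1, 0, -56], [0, 0, 1, 13]]

The invariant factors of A (the non-unit diagonal entries of the Smith normal form of xI - A over ℚ[x]) are x - 4, (x - 5)(x - 4)^2, each dividing the next. The characteristic polynomial is their product, (x - 5)(x - 4)^3.

The rational canonical form is the block-diagonal matrix of companion matrices C(f_i):
R = [[4, 0, 0, 0], [0, 0, 0, 80], [0, 1, 0, -56], [0, 0, 1, 13]].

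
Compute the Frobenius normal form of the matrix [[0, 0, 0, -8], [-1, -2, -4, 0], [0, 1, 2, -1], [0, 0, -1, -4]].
R = [[0, 0, 0, -8], [1, 0, 0, 2], [0, 1, 0, 1], [0, 0, 1, -4]]

The invariant factors of A (the non-unit diagonal entries of the Smith normal form of xI - A over ℚ[x]) are (x + 4)(x^3 - x + 2), each dividing the next. The characteristic polynomial is their product, (x + 4)(x^3 - x + 2).

The rational canonical form is the block-diagonal matrix of companion matrices C(f_i):
R = [[0, 0, 0, -8], [1, 0, 0, 2], [0, 1, 0, 1], [0, 0, 1, -4]].

Note the characteristic polynomial does not split into linear factors over ℚ, so A has no Jordan form over ℚ; the rational canonical form exists over any field.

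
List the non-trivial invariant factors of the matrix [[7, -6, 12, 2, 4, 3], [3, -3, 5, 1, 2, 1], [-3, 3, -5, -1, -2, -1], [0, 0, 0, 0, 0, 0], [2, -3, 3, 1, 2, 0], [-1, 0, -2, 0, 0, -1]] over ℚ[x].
x, x, x^2, x^2

The Jordan structure of A has elementary divisors x^2, x^2, x, x. Arranging the block sizes at each eigenvalue in decreasing order and taking row products gives the invariant factors.

Invariant factors (smallest first, each dividing the next): x, x, x^2, x^2.

Check: the last factor x^2 is the minimal polynomial, and the product x^6 is the characteristic polynomial.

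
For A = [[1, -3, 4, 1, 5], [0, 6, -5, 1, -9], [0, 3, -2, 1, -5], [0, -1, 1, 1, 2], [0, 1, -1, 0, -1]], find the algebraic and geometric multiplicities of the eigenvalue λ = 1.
The characteristic polynomial is (x - 1)^5, so the factor x - 1 appears with exponent 5: the algebraic multiplicity is 5.

rank(A - I) = 3, so the eigenspace has dimension 5 - 3 = 2: the geometric multiplicity is 2.

Since 2 < 5, A is not diagonalizable.

algebraic multiplicity 5, geometric multiplicity 2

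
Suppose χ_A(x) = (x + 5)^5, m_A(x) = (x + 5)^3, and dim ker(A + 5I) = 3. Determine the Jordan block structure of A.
λ = -5: algebraic multiplicity 5 (exponent in χ_A), largest block size 3 (exponent in m_A), 3 blocks (geometric multiplicity). These force block sizes [3, 1, 1].

Jordan blocks: (-5, 3), (-5, 1), (-5, 1)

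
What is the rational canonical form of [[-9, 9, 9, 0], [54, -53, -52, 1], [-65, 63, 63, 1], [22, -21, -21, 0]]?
R = [[0, 0, 0, 9], [1, 0, 0, -21], [0, 1, 0, 12], [0, 0, 1, 1]]

The invariant factors of A (the non-unit diagonal entries of the Smith normal form of xI - A over ℚ[x]) are (x - 3)(x - 1)(x^2 + 3x - 3), each dividing the next. The characteristic polynomial is their product, (x - 3)(x - 1)(x^2 + 3x - 3).

The rational canonical form is the block-diagonal matrix of companion matrices C(f_i):
R = [[0, 0, 0, 9], [1, 0, 0, -21], [0, 1, 0, 12], [0, 0, 1, 1]].

Note the characteristic polynomial does not split into linear factors over ℚ, so A has no Jordan form over ℚ; the rational canonical form exists over any field.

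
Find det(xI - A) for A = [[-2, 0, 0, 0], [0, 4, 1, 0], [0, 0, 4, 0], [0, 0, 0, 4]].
χ_A(x) = (x - 4)^3(x + 2)

xI - A = [[x + 2, 0, 0, 0], [0, x - 4, -1, 0], [0, 0, x - 4, 0], [0, 0, 0, x - 4]].

Expanding det(xI - A) along the first row:
det(xI - A) = + (x + 2)·det([[x - 4, -1, 0], [0, x - 4, 0], [0, 0, x - 4]]) - (0)·det([[0, -1, 0], [0, x - 4, 0], [0, 0, x - 4]]) + (0)·det([[0, x - 4, 0], [0, 0, 0], [0, 0, x - 4]]) - (0)·det([[0, x - 4, -1], [0, 0, x - 4], [0, 0, 0]]).

Evaluating gives χ_A(x) = x^4 - 10x^3 + 24x^2 + 32x - 128 = (x - 4)^3(x + 2).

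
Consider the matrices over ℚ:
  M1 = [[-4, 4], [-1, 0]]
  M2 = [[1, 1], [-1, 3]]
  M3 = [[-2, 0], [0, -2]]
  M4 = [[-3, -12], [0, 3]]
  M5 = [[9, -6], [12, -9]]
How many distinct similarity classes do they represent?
Characteristic polynomials: χ_{M1} = (x + 2)^2, χ_{M2} = (x - 2)^2, χ_{M3} = (x + 2)^2, χ_{M4} = (x - 3)(x + 3), χ_{M5} = (x - 3)(x + 3).

{M1}: invariant factors (x + 2)^2.

{M2}: invariant factors (x - 2)^2.

{M3}: invariant factors x + 2, x + 2.

{M4, M5}: invariant factors (x - 3)(x + 3).

Matrices are similar if and only if their invariant-factor lists agree; the partition into similarity classes is {M1}, {M2}, {M3}, {M4, M5}.

4 classes: {M1}, {M2}, {M3}, {M4, M5}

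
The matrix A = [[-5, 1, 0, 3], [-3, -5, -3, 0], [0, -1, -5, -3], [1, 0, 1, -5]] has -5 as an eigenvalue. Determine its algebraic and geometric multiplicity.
The characteristic polynomial is (x + 5)^4, so the factor x + 5 appears with exponent 4: the algebraic multiplicity is 4.

rank(A + 5I) = 2, so the eigenspace has dimension 4 - 2 = 2: the geometric multiplicity is 2.

Since 2 < 4, A is not diagonalizable.

algebraic multiplicity 4, geometric multiplicity 2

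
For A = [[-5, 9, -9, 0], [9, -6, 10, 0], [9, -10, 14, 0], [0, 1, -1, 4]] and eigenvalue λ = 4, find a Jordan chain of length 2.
v_1 = [[-1, 1, 2, -2]]^T, v_2 = [[0, 1, 1, -1]]^T

We seek v_1 ∈ ker((A - 4I)^2) \ ker(A - 4I), then set v_{i+1} = (A - 4I) v_i.

One such chain is v_1 = [[-1, 1, 2, -2]]^T, v_2 = [[0, 1, 1, -1]]^T. Check: (A - 4I) v_2 = [[0, 0, 0, 0]]^T = 0.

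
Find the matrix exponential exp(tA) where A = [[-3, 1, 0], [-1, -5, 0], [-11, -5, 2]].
A has Jordan form J = [[-4, 1, 0], [0, -4, 0], [0, 0, 2]] with A = PJP^{-1}, so e^{tA} = P e^{tJ} P^{-1}.

For a Jordan block J_k(λ), e^{tJ_k(λ)} = e^{λt} · (I + tN + t^2 N^2/2! + ... + t^{k-1} N^{k-1}/(k-1)!) where N is the nilpotent superdiagonal part.

Assembling the blocks and conjugating back gives the entries of e^{tA} as shown above.

e^{tA} = [[(t + 1)*e^{-4*t}, t*e^{-4*t}, 0], [-t*e^{-4*t}, (1 - t)*e^{-4*t}, 0], [(t - 2*e^{6*t} + 2)*e^{-4*t}, (t - e^{6*t} + 1)*e^{-4*t}, e^{2*t}]]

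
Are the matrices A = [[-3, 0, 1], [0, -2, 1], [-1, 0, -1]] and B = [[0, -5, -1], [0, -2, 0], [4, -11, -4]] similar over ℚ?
Two matrices over a field are similar if and only if they have the same invariant factors.

Both A and B have characteristic polynomial (x + 2)^3 and minimal polynomial (x + 2)^3. Computing further, both have invariant factors (x + 2)^3. Hence A and B are similar.

Yes.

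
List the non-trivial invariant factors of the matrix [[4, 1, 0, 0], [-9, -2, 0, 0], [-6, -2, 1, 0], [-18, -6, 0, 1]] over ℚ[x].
The Jordan structure of A has elementary divisors (x - 1)^2, (x - 1), (x - 1). Arranging the block sizes at each eigenvalue in decreasing order and taking row products gives the invariant factors.

Invariant factors (smallest first, each dividing the next): x - 1, x - 1, (x - 1)^2.

Check: the last factor (x - 1)^2 is the minimal polynomial, and the product (x - 1)^4 is the characteristic polynomial.

x - 1, x - 1, (x - 1)^2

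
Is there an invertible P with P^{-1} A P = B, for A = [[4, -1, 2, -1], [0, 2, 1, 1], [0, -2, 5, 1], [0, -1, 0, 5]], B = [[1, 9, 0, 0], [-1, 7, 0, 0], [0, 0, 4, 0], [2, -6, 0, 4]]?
Both have characteristic polynomial (x - 4)^4, but the minimal polynomial of A is (x - 4)^3 while the minimal polynomial of B is (x - 4)^2. The minimal polynomial is a similarity invariant, so A and B are not similar.

No.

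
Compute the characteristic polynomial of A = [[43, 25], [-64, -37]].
χ_A(x) = (x - 3)^2

xI - A = [[x - 43, -25], [64, x + 37]].

Expanding det(xI - A) along the first row:
det(xI - A) = + (x - 43)·det([[x + 37]]) - (-25)·det([[64]]).

Evaluating gives χ_A(x) = x^2 - 6x + 9 = (x - 3)^2.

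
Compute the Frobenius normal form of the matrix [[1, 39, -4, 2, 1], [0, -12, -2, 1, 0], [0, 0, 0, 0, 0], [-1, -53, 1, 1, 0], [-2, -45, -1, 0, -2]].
R = [[0, 0, 0, 0, 0], [1, 0, 0, 0, -81], [0, 1, 0, 0, -108], [0, 0, 1, 0, -54], [0, 0, 0, 1, -12]]

The invariant factors of A (the non-unit diagonal entries of the Smith normal form of xI - A over ℚ[x]) are x(x + 3)^4, each dividing the next. The characteristic polynomial is their product, x(x + 3)^4.

The rational canonical form is the block-diagonal matrix of companion matrices C(f_i):
R = [[0, 0, 0, 0, 0], [1, 0, 0, 0, -81], [0, 1, 0, 0, -108], [0, 0, 1, 0, -54], [0, 0, 0, 1, -12]].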